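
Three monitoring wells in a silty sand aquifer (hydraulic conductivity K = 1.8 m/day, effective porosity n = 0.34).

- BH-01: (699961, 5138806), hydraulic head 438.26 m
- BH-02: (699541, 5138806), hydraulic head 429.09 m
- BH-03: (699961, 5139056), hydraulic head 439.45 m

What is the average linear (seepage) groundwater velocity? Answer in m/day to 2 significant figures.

∂h/∂x = (429.09 − 438.26) / (699541 − 699961) = +0.02183
∂h/∂y = (439.45 − 438.26) / (5139056 − 5138806) = +0.004760
|∇h| = √(0.02183² + 0.004760²) = 0.02234
Seepage velocity v = K·i/n = 1.8 × 0.02234 / 0.34 = 0.1183 m/day.

0.12 m/day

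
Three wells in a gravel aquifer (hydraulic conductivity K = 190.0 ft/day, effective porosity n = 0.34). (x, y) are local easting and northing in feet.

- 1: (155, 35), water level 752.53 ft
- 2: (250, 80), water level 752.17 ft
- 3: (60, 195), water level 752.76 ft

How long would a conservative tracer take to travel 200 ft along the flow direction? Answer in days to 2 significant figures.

Taking 1 as reference: 2−1 = (95, 45, -0.36); 3−1 = (-95, 160, +0.23).
Solve a·Δx + b·Δy = Δh: det = 95·160 − (-95)·45 = 19475.
∂h/∂x = [(-0.36)·160 − (+0.23)·45] / 19475 = -0.003489
∂h/∂y = [95·(+0.23) − (-95)·(-0.36)] / 19475 = -0.0006341
|∇h| = √(-0.003489² + -0.0006341²) = 0.003546
Seepage velocity v = K·i/n = 190.0 × 0.003546 / 0.34 = 1.982 ft/day.
t = 200 / 1.982 = 100.9 days.

100 days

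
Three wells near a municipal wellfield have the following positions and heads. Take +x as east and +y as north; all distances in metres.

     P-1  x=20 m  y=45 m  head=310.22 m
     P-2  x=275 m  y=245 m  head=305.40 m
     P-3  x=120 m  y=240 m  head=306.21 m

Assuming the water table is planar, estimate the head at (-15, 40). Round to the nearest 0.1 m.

With h = a·x + b·y + c and P-1 as origin, the differences give:
  255·a + 200·b = -4.82
  100·a + 195·b = -4.01
Eliminate b (×195 and ×200, subtract): 29725·a = -137.900 → a = ∂h/∂x = -0.004639
Back-substitute: b = ∂h/∂y = -0.01819.
h(-15, 40) = 310.22 + (-0.004639)·(-35) + (-0.01819)·(-5) = 310.22 +0.162 +0.091 = 310.473 m.

310.5 m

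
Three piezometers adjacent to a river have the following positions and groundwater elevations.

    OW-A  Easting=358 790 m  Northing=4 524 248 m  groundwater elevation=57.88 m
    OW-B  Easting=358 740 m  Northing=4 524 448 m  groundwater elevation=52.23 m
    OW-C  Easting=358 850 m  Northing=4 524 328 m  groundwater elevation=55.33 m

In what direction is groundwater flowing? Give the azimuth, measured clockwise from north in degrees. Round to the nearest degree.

Three-point gradient (reference OW-A): Δ to OW-B = (-50, 200, -5.65), Δ to OW-C = (60, 80, -2.55).
∂h/∂x = -0.003625, ∂h/∂y = -0.02916 (det = -16000).
Flow direction (−∇h) has components (+0.003625 E, +0.02916 N).
Azimuth = atan2(E, N) = atan2(+0.003625, +0.02916) = 7.1° ≈ 007°.

007°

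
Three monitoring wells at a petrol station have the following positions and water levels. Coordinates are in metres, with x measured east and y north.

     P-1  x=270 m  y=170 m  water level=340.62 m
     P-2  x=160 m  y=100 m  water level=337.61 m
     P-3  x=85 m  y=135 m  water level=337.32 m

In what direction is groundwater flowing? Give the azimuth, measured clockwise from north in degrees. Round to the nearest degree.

213°

Differences from P-1: to P-2 (Δx, Δy, Δh) = (-110, -70, -3.01); to P-3 = (-185, -35, -3.30).
Determinant of the coordinate differences = (-110)·(-35) − (-185)·(-70) = -9100.
∂h/∂x = [(-3.01)·(-35) − (-3.30)·(-70)] / -9100 = +0.01381
∂h/∂y = [(-110)·(-3.30) − (-185)·(-3.01)] / -9100 = +0.02130
Flow direction (−∇h) has components (-0.01381 E, -0.02130 N).
Azimuth = atan2(E, N) = atan2(-0.01381, -0.02130) = 213.0° ≈ 213°.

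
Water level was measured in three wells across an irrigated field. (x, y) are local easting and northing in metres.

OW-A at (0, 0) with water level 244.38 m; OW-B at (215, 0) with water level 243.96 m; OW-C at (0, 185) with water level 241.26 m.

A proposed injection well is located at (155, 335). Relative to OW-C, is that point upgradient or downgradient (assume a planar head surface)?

downgradient

∂h/∂x = (243.96 − 244.38) / (215 − 0) = -0.001953
∂h/∂y = (241.26 − 244.38) / (185 − 0) = -0.01686
Head at (155, 335) = 244.38 + (-0.001953)·(155) + (-0.01686)·(335) = 238.43 m.
That is lower than the 241.26 m at OW-C, so the point is downgradient.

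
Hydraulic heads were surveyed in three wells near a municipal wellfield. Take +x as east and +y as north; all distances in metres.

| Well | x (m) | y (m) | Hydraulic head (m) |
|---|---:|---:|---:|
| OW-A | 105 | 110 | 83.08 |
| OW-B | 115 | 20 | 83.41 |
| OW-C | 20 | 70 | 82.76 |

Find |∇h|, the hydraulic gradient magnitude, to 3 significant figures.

0.00606

Taking OW-A as reference: OW-B−OW-A = (10, -90, +0.33); OW-C−OW-A = (-85, -40, -0.32).
Determinant of the coordinate differences = 10·(-40) − (-85)·(-90) = -8050.
∂h/∂x = [(+0.33)·(-40) − (-0.32)·(-90)] / -8050 = +0.005217
∂h/∂y = [10·(-0.32) − (-85)·(+0.33)] / -8050 = -0.003087
|∇h| = √(0.005217² + -0.003087²) = 0.006062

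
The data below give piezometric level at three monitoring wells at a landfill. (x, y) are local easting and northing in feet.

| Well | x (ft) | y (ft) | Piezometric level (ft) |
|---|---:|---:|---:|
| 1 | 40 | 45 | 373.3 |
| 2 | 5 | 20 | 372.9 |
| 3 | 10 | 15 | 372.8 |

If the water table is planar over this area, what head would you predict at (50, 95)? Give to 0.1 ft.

374.2 ft

Taking 1 as reference: 2−1 = (-35, -25, -0.4); 3−1 = (-30, -30, -0.5).
Solve a·Δx + b·Δy = Δh: det = (-35)·(-30) − (-30)·(-25) = 300.
∂h/∂x = [(-0.4)·(-30) − (-0.5)·(-25)] / 300 = -0.001667
∂h/∂y = [(-35)·(-0.5) − (-30)·(-0.4)] / 300 = +0.01833
h(50, 95) = 373.3 + (-0.001667)·(10) + (+0.01833)·(50) = 373.3 -0.017 +0.917 = 374.200 ft.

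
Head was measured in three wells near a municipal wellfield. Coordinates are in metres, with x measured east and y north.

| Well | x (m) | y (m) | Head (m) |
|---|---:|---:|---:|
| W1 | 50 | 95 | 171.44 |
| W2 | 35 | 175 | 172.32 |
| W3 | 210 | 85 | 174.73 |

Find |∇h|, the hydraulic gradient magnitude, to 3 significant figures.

0.0262

Taking W1 as reference: W2−W1 = (-15, 80, +0.88); W3−W1 = (160, -10, +3.29).
Determinant of the coordinate differences = (-15)·(-10) − 160·80 = -12650.
∂h/∂x = [(+0.88)·(-10) − (+3.29)·80] / -12650 = +0.02150
∂h/∂y = [(-15)·(+3.29) − 160·(+0.88)] / -12650 = +0.01503
|∇h| = √(0.02150² + 0.01503²) = 0.02623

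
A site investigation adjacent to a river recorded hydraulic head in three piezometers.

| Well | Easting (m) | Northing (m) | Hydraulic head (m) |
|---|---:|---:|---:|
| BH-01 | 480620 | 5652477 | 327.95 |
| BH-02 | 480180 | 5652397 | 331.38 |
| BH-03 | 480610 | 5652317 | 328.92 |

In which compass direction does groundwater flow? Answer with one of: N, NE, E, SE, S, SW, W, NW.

NE

Taking BH-01 as reference: BH-02−BH-01 = (-440, -80, +3.43); BH-03−BH-01 = (-10, -160, +0.97).
Determinant of the coordinate differences = (-440)·(-160) − (-10)·(-80) = 69600.
∂h/∂x = [(+3.43)·(-160) − (+0.97)·(-80)] / 69600 = -0.006770
∂h/∂y = [(-440)·(+0.97) − (-10)·(+3.43)] / 69600 = -0.005639
Flow = −∇h = (+0.006770 east, +0.005639 north), which points northeast.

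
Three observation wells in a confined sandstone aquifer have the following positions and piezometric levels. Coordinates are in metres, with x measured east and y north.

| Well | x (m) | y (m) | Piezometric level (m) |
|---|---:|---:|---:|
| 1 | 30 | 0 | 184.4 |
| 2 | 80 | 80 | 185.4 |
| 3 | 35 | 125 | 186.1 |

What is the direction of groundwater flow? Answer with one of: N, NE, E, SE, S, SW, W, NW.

Taking 1 as reference: 2−1 = (50, 80, +1.0); 3−1 = (5, 125, +1.7).
Determinant of the coordinate differences = 50·125 − 5·80 = 5850.
∂h/∂x = [(+1.0)·125 − (+1.7)·80] / 5850 = -0.001880
∂h/∂y = [50·(+1.7) − 5·(+1.0)] / 5850 = +0.01368
Flow = −∇h = (+0.001880 east, -0.01368 north), which points south.

S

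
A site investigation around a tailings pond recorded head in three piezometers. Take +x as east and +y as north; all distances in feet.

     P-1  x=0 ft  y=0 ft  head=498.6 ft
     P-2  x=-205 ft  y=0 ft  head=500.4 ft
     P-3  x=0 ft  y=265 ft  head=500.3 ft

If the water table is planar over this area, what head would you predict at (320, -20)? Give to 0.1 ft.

495.7 ft

∂h/∂x = (500.4 − 498.6) / (-205 − 0) = -0.008780
∂h/∂y = (500.3 − 498.6) / (265 − 0) = +0.006415
h(320, -20) = 498.6 + (-0.008780)·(320) + (+0.006415)·(-20) = 498.6 -2.810 -0.128 = 495.662 ft.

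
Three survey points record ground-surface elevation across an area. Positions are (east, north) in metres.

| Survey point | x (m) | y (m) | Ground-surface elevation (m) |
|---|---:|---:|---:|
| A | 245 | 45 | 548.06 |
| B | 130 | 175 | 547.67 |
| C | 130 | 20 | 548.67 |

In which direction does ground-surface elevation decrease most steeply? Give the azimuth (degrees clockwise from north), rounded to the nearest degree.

With z = a·x + b·y + c and A as origin, the differences give:
  (-115)·a + 130·b = -0.39
  (-115)·a + (-25)·b = +0.61
Eliminate b (×(-25) and ×130, subtract): 17825·a = -69.550 → a = ∂z/∂x = -0.003902
Back-substitute: b = ∂z/∂y = -0.006452.
Steepest decrease is along −∇f: components (+0.003902 E, +0.006452 N).
Azimuth = atan2(+0.003902, +0.006452) = 31.2° ≈ 031°.

031°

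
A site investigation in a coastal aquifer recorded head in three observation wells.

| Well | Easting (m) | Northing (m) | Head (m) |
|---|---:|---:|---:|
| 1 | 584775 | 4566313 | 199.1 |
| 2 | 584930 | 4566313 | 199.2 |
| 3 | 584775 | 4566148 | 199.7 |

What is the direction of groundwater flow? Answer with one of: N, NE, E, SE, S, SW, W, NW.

∂h/∂x = (199.2 − 199.1) / (584930 − 584775) = +0.0006452
∂h/∂y = (199.7 − 199.1) / (4566148 − 4566313) = -0.003636
Flow = −∇h = (-0.0006452 east, +0.003636 north), which points north.

N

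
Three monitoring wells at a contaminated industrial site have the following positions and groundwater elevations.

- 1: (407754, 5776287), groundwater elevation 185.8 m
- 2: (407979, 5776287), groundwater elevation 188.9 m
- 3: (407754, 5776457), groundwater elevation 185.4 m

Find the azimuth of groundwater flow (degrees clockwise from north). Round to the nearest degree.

∂h/∂x = (188.9 − 185.8) / (407979 − 407754) = +0.01378
∂h/∂y = (185.4 − 185.8) / (5776457 − 5776287) = -0.002353
Flow direction (−∇h) has components (-0.01378 E, +0.002353 N).
Azimuth = atan2(E, N) = atan2(-0.01378, +0.002353) = 279.7° ≈ 280°.

280°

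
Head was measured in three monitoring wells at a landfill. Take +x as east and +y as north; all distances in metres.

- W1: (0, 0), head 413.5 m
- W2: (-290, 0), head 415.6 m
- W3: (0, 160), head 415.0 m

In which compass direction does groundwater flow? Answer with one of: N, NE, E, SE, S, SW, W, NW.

∂h/∂x = (415.6 − 413.5) / (-290 − 0) = -0.007241
∂h/∂y = (415.0 − 413.5) / (160 − 0) = +0.009375
Flow = −∇h = (+0.007241 east, -0.009375 north), which points southeast.

SE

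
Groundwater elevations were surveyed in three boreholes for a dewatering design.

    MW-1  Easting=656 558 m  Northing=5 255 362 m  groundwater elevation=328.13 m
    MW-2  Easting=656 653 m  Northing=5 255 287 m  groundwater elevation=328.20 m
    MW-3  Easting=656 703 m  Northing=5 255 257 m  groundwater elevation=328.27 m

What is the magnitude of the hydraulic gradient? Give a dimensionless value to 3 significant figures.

0.00495

Three-point gradient (reference MW-1): Δ to MW-2 = (95, -75, +0.07), Δ to MW-3 = (145, -105, +0.14).
∂h/∂x = +0.003500, ∂h/∂y = +0.003500 (det = 900).
|∇h| = √(0.003500² + 0.003500²) = 0.00495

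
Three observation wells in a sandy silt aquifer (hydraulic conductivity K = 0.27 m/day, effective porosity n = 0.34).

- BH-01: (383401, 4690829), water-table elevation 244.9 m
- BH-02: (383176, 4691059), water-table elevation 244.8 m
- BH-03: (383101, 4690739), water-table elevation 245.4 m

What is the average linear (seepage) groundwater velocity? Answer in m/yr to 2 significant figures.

Differences from BH-01: to BH-02 (Δx, Δy, Δh) = (-225, 230, -0.1); to BH-03 = (-300, -90, +0.5).
Solve a·Δx + b·Δy = Δh: det = (-225)·(-90) − (-300)·230 = 89250.
∂h/∂x = [(-0.1)·(-90) − (+0.5)·230] / 89250 = -0.001188
∂h/∂y = [(-225)·(+0.5) − (-300)·(-0.1)] / 89250 = -0.001597
|∇h| = √(-0.001188² + -0.001597²) = 0.00199
Seepage velocity v = K·i/n = 0.27 × 0.00199 / 0.34 = 0.00158 m/day = 0.5771 m/yr.

0.58 m/yr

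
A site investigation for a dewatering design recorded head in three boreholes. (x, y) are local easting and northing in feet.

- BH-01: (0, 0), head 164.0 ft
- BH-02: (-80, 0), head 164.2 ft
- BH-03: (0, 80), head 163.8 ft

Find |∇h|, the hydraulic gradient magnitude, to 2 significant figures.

∂h/∂x = (164.2 − 164.0) / (-80 − 0) = -0.002500
∂h/∂y = (163.8 − 164.0) / (80 − 0) = -0.002500
|∇h| = √(-0.002500² + -0.002500²) = 0.003536

0.0035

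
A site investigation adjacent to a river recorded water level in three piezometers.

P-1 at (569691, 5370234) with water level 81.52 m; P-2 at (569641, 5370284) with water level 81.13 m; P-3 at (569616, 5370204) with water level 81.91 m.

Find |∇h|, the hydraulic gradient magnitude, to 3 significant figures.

Taking P-1 as reference: P-2−P-1 = (-50, 50, -0.39); P-3−P-1 = (-75, -30, +0.39).
Determinant of the coordinate differences = (-50)·(-30) − (-75)·50 = 5250.
∂h/∂x = [(-0.39)·(-30) − (+0.39)·50] / 5250 = -0.001486
∂h/∂y = [(-50)·(+0.39) − (-75)·(-0.39)] / 5250 = -0.009286
|∇h| = √(-0.001486² + -0.009286²) = 0.009404

0.00940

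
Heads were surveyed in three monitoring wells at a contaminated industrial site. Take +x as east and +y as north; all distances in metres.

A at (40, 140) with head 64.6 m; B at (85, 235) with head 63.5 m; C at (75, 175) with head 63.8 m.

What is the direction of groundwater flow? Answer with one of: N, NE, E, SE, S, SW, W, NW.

With h = a·x + b·y + c and A as origin, the differences give:
  45·a + 95·b = -1.1
  35·a + 35·b = -0.8
Eliminate b (×35 and ×95, subtract): -1750·a = 37.50 → a = ∂h/∂x = -0.02143
Back-substitute: b = ∂h/∂y = -0.001429.
Flow = −∇h = (+0.02143 east, +0.001429 north), which points east.

E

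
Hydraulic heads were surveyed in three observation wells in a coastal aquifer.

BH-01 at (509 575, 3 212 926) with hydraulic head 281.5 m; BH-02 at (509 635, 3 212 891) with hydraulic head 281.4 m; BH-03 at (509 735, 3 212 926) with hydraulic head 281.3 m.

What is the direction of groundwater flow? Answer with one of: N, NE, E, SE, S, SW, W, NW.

Taking BH-01 as reference: BH-02−BH-01 = (60, -35, -0.1); BH-03−BH-01 = (160, 0, -0.2).
Solve a·Δx + b·Δy = Δh: det = 60·0 − 160·(-35) = 5600.
∂h/∂x = [(-0.1)·0 − (-0.2)·(-35)] / 5600 = -0.001250
∂h/∂y = [60·(-0.2) − 160·(-0.1)] / 5600 = +0.0007143
Flow = −∇h = (+0.001250 east, -0.0007143 north), which points southeast.

SE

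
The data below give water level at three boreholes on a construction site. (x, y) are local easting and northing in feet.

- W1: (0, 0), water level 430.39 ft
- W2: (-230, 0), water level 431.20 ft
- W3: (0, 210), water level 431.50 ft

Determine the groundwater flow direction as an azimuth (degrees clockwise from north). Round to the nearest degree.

∂h/∂x = (431.20 − 430.39) / (-230 − 0) = -0.003522
∂h/∂y = (431.50 − 430.39) / (210 − 0) = +0.005286
Flow direction (−∇h) has components (+0.003522 E, -0.005286 N).
Azimuth = atan2(E, N) = atan2(+0.003522, -0.005286) = 146.3° ≈ 146°.

146°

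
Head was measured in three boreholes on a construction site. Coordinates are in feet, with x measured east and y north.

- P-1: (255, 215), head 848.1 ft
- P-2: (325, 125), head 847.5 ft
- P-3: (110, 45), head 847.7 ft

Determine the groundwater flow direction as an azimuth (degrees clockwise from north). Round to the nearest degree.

150°

Taking P-1 as reference: P-2−P-1 = (70, -90, -0.6); P-3−P-1 = (-145, -170, -0.4).
Determinant of the coordinate differences = 70·(-170) − (-145)·(-90) = -24950.
∂h/∂x = [(-0.6)·(-170) − (-0.4)·(-90)] / -24950 = -0.002645
∂h/∂y = [70·(-0.4) − (-145)·(-0.6)] / -24950 = +0.004609
Flow direction (−∇h) has components (+0.002645 E, -0.004609 N).
Azimuth = atan2(E, N) = atan2(+0.002645, -0.004609) = 150.1° ≈ 150°.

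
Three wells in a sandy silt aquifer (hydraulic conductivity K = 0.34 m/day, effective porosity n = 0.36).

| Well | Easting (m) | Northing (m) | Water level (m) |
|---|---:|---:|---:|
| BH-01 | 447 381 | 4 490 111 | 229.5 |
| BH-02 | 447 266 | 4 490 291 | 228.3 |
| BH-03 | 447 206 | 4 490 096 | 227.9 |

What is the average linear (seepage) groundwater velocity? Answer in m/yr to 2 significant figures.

With h = a·x + b·y + c and BH-01 as origin, the differences give:
  (-115)·a + 180·b = -1.2
  (-175)·a + (-15)·b = -1.6
Eliminate b (×(-15) and ×180, subtract): 33225·a = 306.00 → a = ∂h/∂x = +0.009210
Back-substitute: b = ∂h/∂y = -0.0007825.
|∇h| = √(0.009210² + -0.0007825²) = 0.009243
Seepage velocity v = K·i/n = 0.34 × 0.009243 / 0.36 = 0.00873 m/day = 3.189 m/yr.

3.2 m/yr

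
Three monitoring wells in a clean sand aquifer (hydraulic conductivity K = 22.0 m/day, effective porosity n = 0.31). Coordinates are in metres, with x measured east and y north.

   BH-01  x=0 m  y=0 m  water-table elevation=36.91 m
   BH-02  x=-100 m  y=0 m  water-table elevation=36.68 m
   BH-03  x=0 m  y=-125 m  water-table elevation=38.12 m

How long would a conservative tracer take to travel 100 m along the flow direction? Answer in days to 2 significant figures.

140 days

∂h/∂x = (36.68 − 36.91) / (-100 − 0) = +0.002300
∂h/∂y = (38.12 − 36.91) / (-125 − 0) = -0.009680
|∇h| = √(0.002300² + -0.009680²) = 0.009949
Seepage velocity v = K·i/n = 22.0 × 0.009949 / 0.31 = 0.7061 m/day.
t = 100 / 0.7061 = 141.6 days.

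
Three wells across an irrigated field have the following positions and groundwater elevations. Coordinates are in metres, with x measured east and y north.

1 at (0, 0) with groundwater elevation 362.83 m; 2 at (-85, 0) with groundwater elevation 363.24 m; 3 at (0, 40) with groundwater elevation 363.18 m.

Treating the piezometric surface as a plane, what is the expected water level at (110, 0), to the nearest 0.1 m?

362.3 m

∂h/∂x = (363.24 − 362.83) / (-85 − 0) = -0.004824
∂h/∂y = (363.18 − 362.83) / (40 − 0) = +0.008750
h(110, 0) = 362.83 + (-0.004824)·(110) + (+0.008750)·(0) = 362.83 -0.531 +0.000 = 362.299 m.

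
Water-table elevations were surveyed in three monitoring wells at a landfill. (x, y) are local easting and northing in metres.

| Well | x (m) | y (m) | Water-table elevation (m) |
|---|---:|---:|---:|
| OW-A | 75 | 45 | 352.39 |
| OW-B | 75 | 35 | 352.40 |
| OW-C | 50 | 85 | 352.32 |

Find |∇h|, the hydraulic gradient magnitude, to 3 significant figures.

0.00156

Three-point gradient (reference OW-A): Δ to OW-B = (0, -10, +0.01), Δ to OW-C = (-25, 40, -0.07).
∂h/∂x = +0.001200, ∂h/∂y = -0.0010000 (det = -250).
|∇h| = √(0.001200² + -0.0010000²) = 0.001562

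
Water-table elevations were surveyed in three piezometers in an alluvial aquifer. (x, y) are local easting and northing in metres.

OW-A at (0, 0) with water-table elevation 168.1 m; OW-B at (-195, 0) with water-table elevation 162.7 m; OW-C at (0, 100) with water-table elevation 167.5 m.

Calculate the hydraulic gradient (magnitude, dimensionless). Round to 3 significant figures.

0.0283

∂h/∂x = (162.7 − 168.1) / (-195 − 0) = +0.02769
∂h/∂y = (167.5 − 168.1) / (100 − 0) = -0.006000
|∇h| = √(0.02769² + -0.006000²) = 0.02833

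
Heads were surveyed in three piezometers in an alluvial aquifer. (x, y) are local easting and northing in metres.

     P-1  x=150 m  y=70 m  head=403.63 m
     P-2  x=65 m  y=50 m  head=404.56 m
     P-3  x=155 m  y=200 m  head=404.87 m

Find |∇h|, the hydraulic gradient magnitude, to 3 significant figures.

Taking P-1 as reference: P-2−P-1 = (-85, -20, +0.93); P-3−P-1 = (5, 130, +1.24).
Solve a·Δx + b·Δy = Δh: det = (-85)·130 − 5·(-20) = -10950.
∂h/∂x = [(+0.93)·130 − (+1.24)·(-20)] / -10950 = -0.01331
∂h/∂y = [(-85)·(+1.24) − 5·(+0.93)] / -10950 = +0.01005
|∇h| = √(-0.01331² + 0.01005²) = 0.01668

0.0167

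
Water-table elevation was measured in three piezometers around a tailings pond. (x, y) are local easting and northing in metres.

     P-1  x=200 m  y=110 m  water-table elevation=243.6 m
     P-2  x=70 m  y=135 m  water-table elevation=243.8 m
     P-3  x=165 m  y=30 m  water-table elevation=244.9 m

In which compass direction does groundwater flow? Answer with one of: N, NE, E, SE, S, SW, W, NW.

N

Taking P-1 as reference: P-2−P-1 = (-130, 25, +0.2); P-3−P-1 = (-35, -80, +1.3).
Determinant of the coordinate differences = (-130)·(-80) − (-35)·25 = 11275.
∂h/∂x = [(+0.2)·(-80) − (+1.3)·25] / 11275 = -0.004302
∂h/∂y = [(-130)·(+1.3) − (-35)·(+0.2)] / 11275 = -0.01437
Flow = −∇h = (+0.004302 east, +0.01437 north), which points north.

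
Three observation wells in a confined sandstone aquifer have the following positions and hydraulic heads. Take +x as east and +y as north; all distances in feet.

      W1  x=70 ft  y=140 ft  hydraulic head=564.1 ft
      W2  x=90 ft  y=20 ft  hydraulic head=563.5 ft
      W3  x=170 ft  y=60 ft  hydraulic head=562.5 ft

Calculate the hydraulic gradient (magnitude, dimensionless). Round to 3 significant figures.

Differences from W1: to W2 (Δx, Δy, Δh) = (20, -120, -0.6); to W3 = (100, -80, -1.6).
Determinant of the coordinate differences = 20·(-80) − 100·(-120) = 10400.
∂h/∂x = [(-0.6)·(-80) − (-1.6)·(-120)] / 10400 = -0.01385
∂h/∂y = [20·(-1.6) − 100·(-0.6)] / 10400 = +0.002692
|∇h| = √(-0.01385² + 0.002692²) = 0.01411

0.0141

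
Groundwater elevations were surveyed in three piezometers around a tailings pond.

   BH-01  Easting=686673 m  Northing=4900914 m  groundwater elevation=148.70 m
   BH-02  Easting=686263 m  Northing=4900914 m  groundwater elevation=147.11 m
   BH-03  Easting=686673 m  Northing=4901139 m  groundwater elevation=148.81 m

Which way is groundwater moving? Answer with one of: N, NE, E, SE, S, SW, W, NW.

∂h/∂x = (147.11 − 148.70) / (686263 − 686673) = +0.003878
∂h/∂y = (148.81 − 148.70) / (4901139 − 4900914) = +0.0004889
Flow = −∇h = (-0.003878 east, -0.0004889 north), which points west.

W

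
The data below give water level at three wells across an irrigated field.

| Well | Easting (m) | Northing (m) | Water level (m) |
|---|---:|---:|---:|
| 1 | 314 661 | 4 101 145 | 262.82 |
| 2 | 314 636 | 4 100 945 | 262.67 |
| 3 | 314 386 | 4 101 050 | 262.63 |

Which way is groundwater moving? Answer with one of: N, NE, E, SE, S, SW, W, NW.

SW

Taking 1 as reference: 2−1 = (-25, -200, -0.15); 3−1 = (-275, -95, -0.19).
Determinant of the coordinate differences = (-25)·(-95) − (-275)·(-200) = -52625.
∂h/∂x = [(-0.15)·(-95) − (-0.19)·(-200)] / -52625 = +0.0004513
∂h/∂y = [(-25)·(-0.19) − (-275)·(-0.15)] / -52625 = +0.0006936
Flow = −∇h = (-0.0004513 east, -0.0006936 north), which points southwest.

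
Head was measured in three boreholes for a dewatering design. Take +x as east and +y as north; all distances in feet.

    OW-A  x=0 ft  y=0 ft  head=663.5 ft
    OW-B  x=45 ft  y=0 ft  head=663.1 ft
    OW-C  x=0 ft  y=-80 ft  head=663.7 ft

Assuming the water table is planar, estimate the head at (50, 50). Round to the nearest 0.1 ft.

662.9 ft

∂h/∂x = (663.1 − 663.5) / (45 − 0) = -0.008889
∂h/∂y = (663.7 − 663.5) / (-80 − 0) = -0.002500
h(50, 50) = 663.5 + (-0.008889)·(50) + (-0.002500)·(50) = 663.5 -0.444 -0.125 = 662.931 ft.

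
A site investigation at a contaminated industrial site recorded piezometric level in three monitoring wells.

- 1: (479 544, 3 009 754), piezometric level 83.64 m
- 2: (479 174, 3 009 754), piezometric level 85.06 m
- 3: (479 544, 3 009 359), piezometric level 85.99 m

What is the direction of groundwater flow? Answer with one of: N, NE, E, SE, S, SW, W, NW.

NE

∂h/∂x = (85.06 − 83.64) / (479174 − 479544) = -0.003838
∂h/∂y = (85.99 − 83.64) / (3009359 − 3009754) = -0.005949
Flow = −∇h = (+0.003838 east, +0.005949 north), which points northeast.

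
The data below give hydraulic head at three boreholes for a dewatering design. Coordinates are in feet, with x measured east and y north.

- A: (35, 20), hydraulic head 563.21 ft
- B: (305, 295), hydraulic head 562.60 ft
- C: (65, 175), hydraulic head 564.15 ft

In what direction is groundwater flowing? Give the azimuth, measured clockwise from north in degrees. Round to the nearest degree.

Taking A as reference: B−A = (270, 275, -0.61); C−A = (30, 155, +0.94).
Determinant of the coordinate differences = 270·155 − 30·275 = 33600.
∂h/∂x = [(-0.61)·155 − (+0.94)·275] / 33600 = -0.01051
∂h/∂y = [270·(+0.94) − 30·(-0.61)] / 33600 = +0.008098
Flow direction (−∇h) has components (+0.01051 E, -0.008098 N).
Azimuth = atan2(E, N) = atan2(+0.01051, -0.008098) = 127.6° ≈ 128°.

128°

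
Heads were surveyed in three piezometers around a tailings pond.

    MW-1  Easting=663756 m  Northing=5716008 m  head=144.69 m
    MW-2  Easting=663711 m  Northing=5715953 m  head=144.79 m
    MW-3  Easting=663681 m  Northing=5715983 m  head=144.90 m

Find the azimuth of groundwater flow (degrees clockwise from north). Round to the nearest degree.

102°

Taking MW-1 as reference: MW-2−MW-1 = (-45, -55, +0.10); MW-3−MW-1 = (-75, -25, +0.21).
Determinant of the coordinate differences = (-45)·(-25) − (-75)·(-55) = -3000.
∂h/∂x = [(+0.10)·(-25) − (+0.21)·(-55)] / -3000 = -0.003017
∂h/∂y = [(-45)·(+0.21) − (-75)·(+0.10)] / -3000 = +0.0006500
Flow direction (−∇h) has components (+0.003017 E, -0.0006500 N).
Azimuth = atan2(E, N) = atan2(+0.003017, -0.0006500) = 102.2° ≈ 102°.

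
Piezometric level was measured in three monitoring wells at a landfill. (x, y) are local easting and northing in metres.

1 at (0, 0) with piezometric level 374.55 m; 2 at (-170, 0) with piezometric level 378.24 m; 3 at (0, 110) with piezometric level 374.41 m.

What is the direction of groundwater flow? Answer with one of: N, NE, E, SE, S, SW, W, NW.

∂h/∂x = (378.24 − 374.55) / (-170 − 0) = -0.02171
∂h/∂y = (374.41 − 374.55) / (110 − 0) = -0.001273
Flow = −∇h = (+0.02171 east, +0.001273 north), which points east.

E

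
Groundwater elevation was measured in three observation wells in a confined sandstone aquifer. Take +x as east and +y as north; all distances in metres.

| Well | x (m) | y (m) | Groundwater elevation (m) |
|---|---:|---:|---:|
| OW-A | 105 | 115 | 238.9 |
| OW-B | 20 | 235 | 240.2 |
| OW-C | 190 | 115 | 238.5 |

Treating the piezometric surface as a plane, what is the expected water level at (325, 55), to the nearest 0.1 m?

With h = a·x + b·y + c and OW-A as origin, the differences give:
  (-85)·a + 120·b = +1.3
  85·a + 0·b = -0.4
Eliminate b (×0 and ×120, subtract): -10200·a = 48.00 → a = ∂h/∂x = -0.004706
Back-substitute: b = ∂h/∂y = +0.007500.
h(325, 55) = 238.9 + (-0.004706)·(220) + (+0.007500)·(-60) = 238.9 -1.035 -0.450 = 237.415 m.

237.4 m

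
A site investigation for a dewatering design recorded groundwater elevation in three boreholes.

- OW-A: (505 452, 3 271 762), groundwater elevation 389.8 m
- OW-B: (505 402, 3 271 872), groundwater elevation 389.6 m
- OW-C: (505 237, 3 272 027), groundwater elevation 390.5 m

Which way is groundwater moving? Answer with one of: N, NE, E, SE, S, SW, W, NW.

NE

Taking OW-A as reference: OW-B−OW-A = (-50, 110, -0.2); OW-C−OW-A = (-215, 265, +0.7).
Determinant of the coordinate differences = (-50)·265 − (-215)·110 = 10400.
∂h/∂x = [(-0.2)·265 − (+0.7)·110] / 10400 = -0.01250
∂h/∂y = [(-50)·(+0.7) − (-215)·(-0.2)] / 10400 = -0.007500
Flow = −∇h = (+0.01250 east, +0.007500 north), which points northeast.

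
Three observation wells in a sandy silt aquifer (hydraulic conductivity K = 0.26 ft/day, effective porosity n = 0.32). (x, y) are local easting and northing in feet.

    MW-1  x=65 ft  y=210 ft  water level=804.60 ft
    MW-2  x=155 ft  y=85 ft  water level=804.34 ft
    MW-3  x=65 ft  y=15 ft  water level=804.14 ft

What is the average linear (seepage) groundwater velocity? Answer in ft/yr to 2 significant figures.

Three-point gradient (reference MW-1): Δ to MW-2 = (90, -125, -0.26), Δ to MW-3 = (0, -195, -0.46).
∂h/∂x = +0.0003875, ∂h/∂y = +0.002359 (det = -17550).
|∇h| = √(0.0003875² + 0.002359²) = 0.002391
Seepage velocity v = K·i/n = 0.26 × 0.002391 / 0.32 = 0.001943 ft/day = 0.7097 ft/yr.

0.71 ft/yr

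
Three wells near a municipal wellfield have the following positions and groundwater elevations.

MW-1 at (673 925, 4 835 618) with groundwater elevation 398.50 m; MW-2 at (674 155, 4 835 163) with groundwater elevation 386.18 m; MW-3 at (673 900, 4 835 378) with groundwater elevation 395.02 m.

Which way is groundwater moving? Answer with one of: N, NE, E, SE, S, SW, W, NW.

SE

Three-point gradient (reference MW-1): Δ to MW-2 = (230, -455, -12.32), Δ to MW-3 = (-25, -240, -3.48).
∂h/∂x = -0.02063, ∂h/∂y = +0.01665 (det = -66575).
Flow = −∇h = (+0.02063 east, -0.01665 north), which points southeast.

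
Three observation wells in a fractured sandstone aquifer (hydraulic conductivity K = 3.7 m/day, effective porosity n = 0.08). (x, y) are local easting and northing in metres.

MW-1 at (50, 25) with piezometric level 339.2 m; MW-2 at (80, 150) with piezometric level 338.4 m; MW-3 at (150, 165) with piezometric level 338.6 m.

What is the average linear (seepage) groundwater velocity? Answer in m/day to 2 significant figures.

With h = a·x + b·y + c and MW-1 as origin, the differences give:
  30·a + 125·b = -0.8
  100·a + 140·b = -0.6
Eliminate b (×140 and ×125, subtract): -8300·a = -37.00 → a = ∂h/∂x = +0.004458
Back-substitute: b = ∂h/∂y = -0.007470.
|∇h| = √(0.004458² + -0.007470²) = 0.008699
Seepage velocity v = K·i/n = 3.7 × 0.008699 / 0.08 = 0.4023 m/day.

0.40 m/day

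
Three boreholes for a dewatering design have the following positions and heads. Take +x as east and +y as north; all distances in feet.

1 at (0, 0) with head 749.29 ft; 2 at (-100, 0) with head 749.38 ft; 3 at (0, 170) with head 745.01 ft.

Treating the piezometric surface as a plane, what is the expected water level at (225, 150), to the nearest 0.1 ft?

745.3 ft

∂h/∂x = (749.38 − 749.29) / (-100 − 0) = -0.0009000
∂h/∂y = (745.01 − 749.29) / (170 − 0) = -0.02518
h(225, 150) = 749.29 + (-0.0009000)·(225) + (-0.02518)·(150) = 749.29 -0.203 -3.776 = 745.311 ft.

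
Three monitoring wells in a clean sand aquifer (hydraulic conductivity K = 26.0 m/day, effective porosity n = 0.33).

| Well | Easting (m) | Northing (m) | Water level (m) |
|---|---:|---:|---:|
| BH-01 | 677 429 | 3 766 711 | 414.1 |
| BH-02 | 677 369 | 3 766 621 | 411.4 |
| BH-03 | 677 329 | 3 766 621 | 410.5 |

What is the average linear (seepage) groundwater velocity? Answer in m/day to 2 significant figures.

2.1 m/day

Three-point gradient (reference BH-01): Δ to BH-02 = (-60, -90, -2.7), Δ to BH-03 = (-100, -90, -3.6).
∂h/∂x = +0.02250, ∂h/∂y = +0.01500 (det = -3600).
|∇h| = √(0.02250² + 0.01500²) = 0.02704
Seepage velocity v = K·i/n = 26.0 × 0.02704 / 0.33 = 2.13 m/day.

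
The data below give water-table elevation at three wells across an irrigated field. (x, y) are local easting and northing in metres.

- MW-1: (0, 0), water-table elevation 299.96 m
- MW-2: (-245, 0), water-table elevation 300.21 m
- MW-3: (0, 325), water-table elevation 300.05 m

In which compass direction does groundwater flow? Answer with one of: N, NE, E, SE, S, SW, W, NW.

∂h/∂x = (300.21 − 299.96) / (-245 − 0) = -0.001020
∂h/∂y = (300.05 − 299.96) / (325 − 0) = +0.0002769
Flow = −∇h = (+0.001020 east, -0.0002769 north), which points east.

E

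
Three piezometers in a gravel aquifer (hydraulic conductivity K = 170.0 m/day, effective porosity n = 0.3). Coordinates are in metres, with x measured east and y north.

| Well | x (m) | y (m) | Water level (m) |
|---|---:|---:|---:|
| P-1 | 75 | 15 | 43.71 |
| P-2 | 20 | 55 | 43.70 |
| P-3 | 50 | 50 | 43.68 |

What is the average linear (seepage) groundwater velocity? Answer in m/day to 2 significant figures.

1.0 m/day

Differences from P-1: to P-2 (Δx, Δy, Δh) = (-55, 40, -0.01); to P-3 = (-25, 35, -0.03).
Determinant of the coordinate differences = (-55)·35 − (-25)·40 = -925.
∂h/∂x = [(-0.01)·35 − (-0.03)·40] / -925 = -0.0009189
∂h/∂y = [(-55)·(-0.03) − (-25)·(-0.01)] / -925 = -0.001514
|∇h| = √(-0.0009189² + -0.001514²) = 0.001771
Seepage velocity v = K·i/n = 170.0 × 0.001771 / 0.3 = 1.004 m/day.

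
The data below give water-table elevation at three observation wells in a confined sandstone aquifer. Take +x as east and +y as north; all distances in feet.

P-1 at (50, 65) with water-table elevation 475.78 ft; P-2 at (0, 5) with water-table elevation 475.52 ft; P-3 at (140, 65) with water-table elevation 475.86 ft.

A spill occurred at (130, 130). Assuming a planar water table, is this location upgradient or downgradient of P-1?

upgradient

With h = a·x + b·y + c and P-1 as origin, the differences give:
  (-50)·a + (-60)·b = -0.26
  90·a + 0·b = +0.08
Eliminate b (×0 and ×(-60), subtract): 5400·a = 4.800 → a = ∂h/∂x = +0.0008889
Back-substitute: b = ∂h/∂y = +0.003593.
Head at (130, 130) = 475.78 + (+0.0008889)·(80) + (+0.003593)·(65) = 476.08 ft.
That is higher than the 475.78 ft at P-1, so the point is upgradient.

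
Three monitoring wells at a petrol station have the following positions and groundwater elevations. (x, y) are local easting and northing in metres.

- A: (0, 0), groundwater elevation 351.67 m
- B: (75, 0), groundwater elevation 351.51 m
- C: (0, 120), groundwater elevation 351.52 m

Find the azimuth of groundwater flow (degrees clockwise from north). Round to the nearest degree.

∂h/∂x = (351.51 − 351.67) / (75 − 0) = -0.002133
∂h/∂y = (351.52 − 351.67) / (120 − 0) = -0.001250
Flow direction (−∇h) has components (+0.002133 E, +0.001250 N).
Azimuth = atan2(E, N) = atan2(+0.002133, +0.001250) = 59.6° ≈ 060°.

060°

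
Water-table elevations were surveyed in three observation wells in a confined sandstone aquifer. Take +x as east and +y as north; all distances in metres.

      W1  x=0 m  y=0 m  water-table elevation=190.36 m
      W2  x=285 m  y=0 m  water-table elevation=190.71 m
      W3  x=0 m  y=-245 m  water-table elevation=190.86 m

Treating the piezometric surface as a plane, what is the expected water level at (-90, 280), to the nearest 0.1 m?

189.7 m

∂h/∂x = (190.71 − 190.36) / (285 − 0) = +0.001228
∂h/∂y = (190.86 − 190.36) / (-245 − 0) = -0.002041
h(-90, 280) = 190.36 + (+0.001228)·(-90) + (-0.002041)·(280) = 190.36 -0.111 -0.571 = 189.678 m.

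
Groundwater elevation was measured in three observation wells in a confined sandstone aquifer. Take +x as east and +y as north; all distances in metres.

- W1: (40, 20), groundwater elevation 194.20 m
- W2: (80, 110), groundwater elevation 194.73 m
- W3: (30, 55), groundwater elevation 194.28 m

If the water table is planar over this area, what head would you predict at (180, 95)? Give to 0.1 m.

Three-point gradient (reference W1): Δ to W2 = (40, 90, +0.53), Δ to W3 = (-10, 35, +0.08).
∂h/∂x = +0.004935, ∂h/∂y = +0.003696 (det = 2300).
h(180, 95) = 194.20 + (+0.004935)·(140) + (+0.003696)·(75) = 194.20 +0.691 +0.277 = 195.168 m.

195.2 m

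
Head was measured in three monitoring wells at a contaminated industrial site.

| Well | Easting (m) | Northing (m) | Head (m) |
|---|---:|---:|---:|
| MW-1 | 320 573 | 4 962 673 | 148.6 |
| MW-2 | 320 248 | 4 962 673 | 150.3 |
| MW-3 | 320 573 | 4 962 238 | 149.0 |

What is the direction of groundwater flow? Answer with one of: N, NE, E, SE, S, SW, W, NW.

∂h/∂x = (150.3 − 148.6) / (320248 − 320573) = -0.005231
∂h/∂y = (149.0 − 148.6) / (4962238 − 4962673) = -0.0009195
Flow = −∇h = (+0.005231 east, +0.0009195 north), which points east.

E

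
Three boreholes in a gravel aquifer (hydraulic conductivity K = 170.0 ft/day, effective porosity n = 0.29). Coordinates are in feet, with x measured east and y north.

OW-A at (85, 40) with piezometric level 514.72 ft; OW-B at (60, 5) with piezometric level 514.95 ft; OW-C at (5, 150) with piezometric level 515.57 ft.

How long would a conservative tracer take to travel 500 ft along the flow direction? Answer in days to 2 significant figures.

With h = a·x + b·y + c and OW-A as origin, the differences give:
  (-25)·a + (-35)·b = +0.23
  (-80)·a + 110·b = +0.85
Eliminate b (×110 and ×(-35), subtract): -5550·a = 55.050 → a = ∂h/∂x = -0.009919
Back-substitute: b = ∂h/∂y = +0.0005135.
|∇h| = √(-0.009919² + 0.0005135²) = 0.009932
Seepage velocity v = K·i/n = 170.0 × 0.009932 / 0.29 = 5.822 ft/day.
t = 500 / 5.822 = 85.88 days.

86 days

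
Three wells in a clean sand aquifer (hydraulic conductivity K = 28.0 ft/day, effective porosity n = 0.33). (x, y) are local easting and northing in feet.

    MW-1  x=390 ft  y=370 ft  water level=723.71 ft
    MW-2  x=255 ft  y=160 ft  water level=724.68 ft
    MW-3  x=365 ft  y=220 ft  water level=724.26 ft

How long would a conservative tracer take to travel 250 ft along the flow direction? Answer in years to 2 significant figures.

Taking MW-1 as reference: MW-2−MW-1 = (-135, -210, +0.97); MW-3−MW-1 = (-25, -150, +0.55).
Determinant of the coordinate differences = (-135)·(-150) − (-25)·(-210) = 15000.
∂h/∂x = [(+0.97)·(-150) − (+0.55)·(-210)] / 15000 = -0.002000
∂h/∂y = [(-135)·(+0.55) − (-25)·(+0.97)] / 15000 = -0.003333
|∇h| = √(-0.002000² + -0.003333²) = 0.003887
Seepage velocity v = K·i/n = 28.0 × 0.003887 / 0.33 = 0.3298 ft/day.
t = 250 / 0.3298 = 758 days = 2.08 years.

2.1 years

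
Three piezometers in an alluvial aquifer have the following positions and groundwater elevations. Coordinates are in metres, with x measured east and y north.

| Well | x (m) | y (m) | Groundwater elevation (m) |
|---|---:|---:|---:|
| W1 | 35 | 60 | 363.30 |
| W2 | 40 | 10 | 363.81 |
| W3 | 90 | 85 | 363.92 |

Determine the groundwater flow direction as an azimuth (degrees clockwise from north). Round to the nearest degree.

300°

With h = a·x + b·y + c and W1 as origin, the differences give:
  5·a + (-50)·b = +0.51
  55·a + 25·b = +0.62
Eliminate b (×25 and ×(-50), subtract): 2875·a = 43.750 → a = ∂h/∂x = +0.01522
Back-substitute: b = ∂h/∂y = -0.008678.
Flow direction (−∇h) has components (-0.01522 E, +0.008678 N).
Azimuth = atan2(E, N) = atan2(-0.01522, +0.008678) = 299.7° ≈ 300°.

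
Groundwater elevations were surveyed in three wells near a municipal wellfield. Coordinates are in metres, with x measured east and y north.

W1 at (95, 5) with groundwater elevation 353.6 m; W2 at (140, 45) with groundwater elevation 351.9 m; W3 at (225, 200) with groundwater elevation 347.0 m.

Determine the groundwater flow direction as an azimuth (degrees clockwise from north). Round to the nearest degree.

With h = a·x + b·y + c and W1 as origin, the differences give:
  45·a + 40·b = -1.7
  130·a + 195·b = -6.6
Eliminate b (×195 and ×40, subtract): 3575·a = -67.50 → a = ∂h/∂x = -0.01888
Back-substitute: b = ∂h/∂y = -0.02126.
Flow direction (−∇h) has components (+0.01888 E, +0.02126 N).
Azimuth = atan2(E, N) = atan2(+0.01888, +0.02126) = 41.6° ≈ 042°.

042°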